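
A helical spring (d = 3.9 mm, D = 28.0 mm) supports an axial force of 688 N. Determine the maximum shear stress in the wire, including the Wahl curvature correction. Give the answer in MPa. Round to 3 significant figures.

998 MPa

Spring index C = D/d = 28.0/3.9 = 7.1795
K_W = (4C−1)/(4C−4) + 0.615/C = 27.718/24.718 + 0.0857 = 1.2070
τ₀ = 8FD/(πd³) = 8·688·28.0/(π·3.9³) = 154112/186.36 = 826.98 MPa
τ_max = K·τ₀ = 1.2070 × 826.98 = 998.18 MPa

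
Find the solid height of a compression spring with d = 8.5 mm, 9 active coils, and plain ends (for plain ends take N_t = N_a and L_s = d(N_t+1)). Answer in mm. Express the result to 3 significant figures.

plain ends: N_t = N_a = 9
L_s = d·(N_t+1) = 8.5 × 10 = 85 mm

85.0 mm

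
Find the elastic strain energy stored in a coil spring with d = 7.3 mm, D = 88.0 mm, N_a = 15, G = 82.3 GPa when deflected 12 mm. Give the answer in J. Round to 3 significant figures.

k = Gd⁴/(8D³N_a) = (82.3×10³)(7.3⁴)/(8·88.0³·15) = 2.858 N/mm
U = ½kδ² = 0.5 × 2.858 × 12² = 205.78 N·mm = 0.20578 J

0.206 J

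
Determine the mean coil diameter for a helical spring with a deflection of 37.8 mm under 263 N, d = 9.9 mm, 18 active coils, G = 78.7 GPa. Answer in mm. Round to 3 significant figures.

91.0 mm

Required rate k = F/δ = 263/37.8 = 6.9577 N/mm
D = (Gd⁴/(8N_a·k))^(1/3) = (78.7×10³·9.9⁴/(8·18·6.9577))^(1/3)
  = (754552)^(1/3) = 91.0395 mm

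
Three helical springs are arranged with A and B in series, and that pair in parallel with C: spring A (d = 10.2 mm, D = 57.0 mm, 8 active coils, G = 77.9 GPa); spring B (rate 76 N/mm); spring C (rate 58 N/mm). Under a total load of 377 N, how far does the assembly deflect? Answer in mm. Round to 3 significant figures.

3.98 mm

k_A = Gd⁴/(8D³N_a) = (77.9×10³)(10.2⁴)/(8·57.0³·8) = 71.143 N/mm
Springs A,B series: k_AB = 1/(1/71.143+1/76) = 36.746 N/mm; parallel with C: k_eq = 36.746+58 = 94.746 N/mm
δ = F/k_eq = 377/94.746 = 3.9791 mm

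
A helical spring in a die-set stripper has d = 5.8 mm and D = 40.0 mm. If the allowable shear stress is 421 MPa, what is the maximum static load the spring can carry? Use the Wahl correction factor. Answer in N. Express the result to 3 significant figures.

C = D/d = 40.0/5.8 = 6.8966
K_W = (4C−1)/(4C−4) + 0.615/C = 26.586/23.586 + 0.0892 = 1.2164
τ_max = K·8FD/(πd³) → F_max = τ_allow·πd³/(8DK)
F_max = 421·π·5.8³/(8·40.0·1.2164) = 2.5806e+05/389.24 = 662.98 N

663 N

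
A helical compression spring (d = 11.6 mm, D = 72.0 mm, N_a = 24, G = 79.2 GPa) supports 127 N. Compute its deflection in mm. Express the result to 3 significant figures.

k = Gd⁴/(8D³N_a) = (79.2×10³)(11.6⁴)/(8·72.0³·24) = 20.011 N/mm
δ = F/k = 127 / 20.011 = 6.3467 mm

6.35 mm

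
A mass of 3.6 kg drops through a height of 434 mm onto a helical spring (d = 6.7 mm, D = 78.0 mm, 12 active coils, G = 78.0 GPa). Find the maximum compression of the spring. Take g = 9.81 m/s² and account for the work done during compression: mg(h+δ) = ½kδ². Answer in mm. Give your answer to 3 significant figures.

k = Gd⁴/(8D³N_a) = (78.0×10³)(6.7⁴)/(8·78.0³·12) = 3.4502 N/mm
W = mg = 3.6 × 9.81 = 35.316 N
½kδ² − Wδ − Wh = 0 → δ = (W + √(W² + 2kWh))/k
δ = (35.316 + √(1247.2 + 105762))/3.4502 = (35.316 + 327.12)/3.4502 = 105.05 mm

105 mm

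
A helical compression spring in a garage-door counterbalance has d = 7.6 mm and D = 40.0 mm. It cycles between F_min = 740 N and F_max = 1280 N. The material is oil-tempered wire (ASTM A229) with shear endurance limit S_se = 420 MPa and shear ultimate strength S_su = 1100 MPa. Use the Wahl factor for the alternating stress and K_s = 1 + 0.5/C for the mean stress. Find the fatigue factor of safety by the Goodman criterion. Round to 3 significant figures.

C = D/d = 40.0/7.6 = 5.2632; K_W = (4C−1)/(4C−4)+0.615/C = 1.2928; K_s = 1+0.5/C = 1.0950
F_a = (F_max−F_min)/2 = 270 N; F_m = (F_max+F_min)/2 = 1010 N
τ_a = K_W·8F_aD/(πd³) = 1.2928 × 62.65 = 80.993 MPa
τ_m = K_s·8F_mD/(πd³) = 1.0950 × 234.36 = 256.62 MPa
Goodman: 1/n_f = τ_a/S_se + τ_m/S_su = 80.993/420 + 256.62/1100 = 0.19284 + 0.23329 = 0.42613
n_f = 1/0.42613 = 2.347

2.35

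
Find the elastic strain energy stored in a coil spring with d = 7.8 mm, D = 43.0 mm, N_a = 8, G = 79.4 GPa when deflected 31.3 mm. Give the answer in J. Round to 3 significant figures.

k = Gd⁴/(8D³N_a) = (79.4×10³)(7.8⁴)/(8·43.0³·8) = 57.758 N/mm
U = ½kδ² = 0.5 × 57.758 × 31.3² = 28293 N·mm = 28.293 J

28.3 J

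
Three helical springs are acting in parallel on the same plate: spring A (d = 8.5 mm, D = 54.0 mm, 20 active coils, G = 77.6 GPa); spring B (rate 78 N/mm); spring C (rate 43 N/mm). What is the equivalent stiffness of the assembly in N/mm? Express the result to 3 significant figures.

k_A = Gd⁴/(8D³N_a) = (77.6×10³)(8.5⁴)/(8·54.0³·20) = 16.078 N/mm
Parallel: k_eq = 16.078 + 78 + 43 = 137.08 N/mm

137 N/mm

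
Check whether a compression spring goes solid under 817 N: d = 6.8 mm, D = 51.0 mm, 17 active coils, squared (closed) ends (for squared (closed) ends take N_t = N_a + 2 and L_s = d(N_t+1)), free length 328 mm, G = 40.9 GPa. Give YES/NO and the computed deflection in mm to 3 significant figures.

NO, δ = 169 mm

k = Gd⁴/(8D³N_a) = (40.9×10³)(6.8⁴)/(8·51.0³·17) = 4.8474 N/mm
N_t = 19; L_s = 6.8·20 = 136 mm; δ_solid = L₀ − L_s = 328 − 136 = 192 mm
δ = F/k = 817/4.8474 = 168.54 mm
δ < δ_solid → spring does not go solid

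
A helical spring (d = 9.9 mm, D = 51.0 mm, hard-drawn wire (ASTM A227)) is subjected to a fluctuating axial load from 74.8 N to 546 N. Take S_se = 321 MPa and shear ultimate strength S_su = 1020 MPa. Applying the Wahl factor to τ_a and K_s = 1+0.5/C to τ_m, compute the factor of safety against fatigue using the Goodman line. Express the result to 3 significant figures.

C = D/d = 51.0/9.9 = 5.1515; K_W = (4C−1)/(4C−4)+0.615/C = 1.3000; K_s = 1+0.5/C = 1.0971
F_a = (F_max−F_min)/2 = 235.6 N; F_m = (F_max+F_min)/2 = 310.4 N
τ_a = K_W·8F_aD/(πd³) = 1.3000 × 31.534 = 40.996 MPa
τ_m = K_s·8F_mD/(πd³) = 1.0971 × 41.546 = 45.578 MPa
Goodman: 1/n_f = τ_a/S_se + τ_m/S_su = 40.996/321 + 45.578/1020 = 0.12771 + 0.04468 = 0.1724
n_f = 1/0.1724 = 5.801

5.80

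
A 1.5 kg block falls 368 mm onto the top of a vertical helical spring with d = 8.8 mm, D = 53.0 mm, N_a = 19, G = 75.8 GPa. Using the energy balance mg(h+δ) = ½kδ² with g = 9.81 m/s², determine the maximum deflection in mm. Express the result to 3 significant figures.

k = Gd⁴/(8D³N_a) = (75.8×10³)(8.8⁴)/(8·53.0³·19) = 20.088 N/mm
W = mg = 1.5 × 9.81 = 14.715 N
½kδ² − Wδ − Wh = 0 → δ = (W + √(W² + 2kWh))/k
δ = (14.715 + √(216.53 + 217554))/20.088 = (14.715 + 466.66)/20.088 = 23.964 mm

24.0 mm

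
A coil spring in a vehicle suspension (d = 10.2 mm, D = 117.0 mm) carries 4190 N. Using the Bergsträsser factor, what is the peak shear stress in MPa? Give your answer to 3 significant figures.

Spring index C = D/d = 117.0/10.2 = 11.4706
K_B = (4C+2)/(4C−3) = 47.882/42.882 = 1.1166
τ₀ = 8FD/(πd³) = 8·4190·117.0/(π·10.2³) = 3.92184e+06/3333.9 = 1176.4 MPa
τ_max = K·τ₀ = 1.1166 × 1176.4 = 1313.5 MPa

1310 MPa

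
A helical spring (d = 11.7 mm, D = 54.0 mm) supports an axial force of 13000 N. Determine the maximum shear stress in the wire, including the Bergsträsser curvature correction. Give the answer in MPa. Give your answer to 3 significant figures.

Spring index C = D/d = 54.0/11.7 = 4.6154
K_B = (4C+2)/(4C−3) = 20.462/15.462 = 1.3234
τ₀ = 8FD/(πd³) = 8·13000·54.0/(π·11.7³) = 5.616e+06/5031.6 = 1116.1 MPa
τ_max = K·τ₀ = 1.3234 × 1116.1 = 1477.1 MPa

1480 MPa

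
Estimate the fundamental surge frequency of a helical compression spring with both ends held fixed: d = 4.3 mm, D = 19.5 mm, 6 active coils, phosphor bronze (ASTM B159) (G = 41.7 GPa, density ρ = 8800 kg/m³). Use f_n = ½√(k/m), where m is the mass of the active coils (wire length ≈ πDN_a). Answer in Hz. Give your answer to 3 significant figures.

k = Gd⁴/(8D³N_a) = (41.7×10³)(4.3⁴)/(8·19.5³·6) = 40.056 N/mm = 40056 N/m
Wire length L = πDN_a = π·19.5·6 = 367.57 mm
m = ρ·(πd²/4)·L = 8800 × 14.522×10⁻⁶ m² × 0.36757 m = 0.046973 kg
f_n = ½√(k/m) = 0.5·√(40056/0.046973) = 0.5·√(8.5275e+05) = 461.72 Hz

462 Hz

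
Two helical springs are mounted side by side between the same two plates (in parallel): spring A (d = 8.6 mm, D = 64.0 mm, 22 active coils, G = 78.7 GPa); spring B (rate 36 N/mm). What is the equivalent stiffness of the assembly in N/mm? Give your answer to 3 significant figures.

k_A = Gd⁴/(8D³N_a) = (78.7×10³)(8.6⁴)/(8·64.0³·22) = 9.3307 N/mm
Parallel: k_eq = 9.3307 + 36 = 45.331 N/mm

45.3 N/mm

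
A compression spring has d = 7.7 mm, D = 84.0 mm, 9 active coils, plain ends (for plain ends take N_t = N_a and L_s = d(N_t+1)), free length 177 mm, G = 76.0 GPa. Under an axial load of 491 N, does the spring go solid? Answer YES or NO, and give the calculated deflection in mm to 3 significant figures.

k = Gd⁴/(8D³N_a) = (76.0×10³)(7.7⁴)/(8·84.0³·9) = 6.2605 N/mm
N_t = 9; L_s = 7.7·10 = 77 mm; δ_solid = L₀ − L_s = 177 − 77 = 100 mm
δ = F/k = 491/6.2605 = 78.429 mm
δ < δ_solid → spring does not go solid

NO, δ = 78.4 mm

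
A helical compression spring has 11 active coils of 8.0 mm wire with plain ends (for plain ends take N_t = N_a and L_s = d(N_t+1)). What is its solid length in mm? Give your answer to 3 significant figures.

plain ends: N_t = N_a = 11
L_s = d·(N_t+1) = 8.0 × 12 = 96 mm

96.0 mm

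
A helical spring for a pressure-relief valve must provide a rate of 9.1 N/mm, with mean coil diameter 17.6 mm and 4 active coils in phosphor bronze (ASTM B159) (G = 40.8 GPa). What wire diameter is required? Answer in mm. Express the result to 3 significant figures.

2.50 mm

d = (8D³N_a·k / G)^(1/4) = (8·17.6³·4·9.1 / (40.8×10³))^0.25
  = (38.911)^0.25 = 2.4976 mm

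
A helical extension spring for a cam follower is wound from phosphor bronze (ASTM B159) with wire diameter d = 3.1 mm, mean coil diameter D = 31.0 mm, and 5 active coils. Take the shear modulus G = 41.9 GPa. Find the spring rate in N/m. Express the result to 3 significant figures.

k = Gd⁴/(8D³N_a) = (41.9×10³ × 3.1⁴) / (8 × 31.0³ × 5)
  = 3.86955e+06 / 1.19164e+06 = 3.2473 N/mm = 3247.2 N/m

3250 N/m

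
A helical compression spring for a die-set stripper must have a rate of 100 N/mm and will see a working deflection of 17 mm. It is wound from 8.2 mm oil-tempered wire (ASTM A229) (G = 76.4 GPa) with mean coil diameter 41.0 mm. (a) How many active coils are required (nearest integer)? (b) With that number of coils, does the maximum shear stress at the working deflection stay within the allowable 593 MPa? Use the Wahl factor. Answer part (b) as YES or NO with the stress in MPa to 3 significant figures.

N_a = Gd⁴/(8D³k) = (76.4×10³)(8.2⁴)/(8·41.0³·100) = 6.265 → N_a = 6
Actual rate k = Gd⁴/(8D³·6) = 104.41 N/mm
Working load F = kδ = 104.41·17 = 1775 N
C = 41.0/8.2 = 5.0000; K_W = (4C−1)/(4C−4)+0.615/C = 1.3105
τ_max = K_W·8FD/(πd³) = 1.3105·336.11 = 440.48 MPa
τ_max ≤ 593 MPa → acceptable

(a) 6 coils; (b) YES, τ_max = 440 MPa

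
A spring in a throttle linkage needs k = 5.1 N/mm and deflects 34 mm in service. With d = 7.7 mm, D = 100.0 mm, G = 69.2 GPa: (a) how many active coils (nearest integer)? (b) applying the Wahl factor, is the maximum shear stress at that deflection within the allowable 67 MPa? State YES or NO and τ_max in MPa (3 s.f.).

N_a = Gd⁴/(8D³k) = (69.2×10³)(7.7⁴)/(8·100.0³·5.1) = 5.962 → N_a = 6
Actual rate k = Gd⁴/(8D³·6) = 5.0679 N/mm
Working load F = kδ = 5.0679·34 = 172.31 N
C = 100.0/7.7 = 12.9870; K_W = (4C−1)/(4C−4)+0.615/C = 1.1099
τ_max = K_W·8FD/(πd³) = 1.1099·96.111 = 106.68 MPa
τ_max > 67 MPa → exceeds allowable

(a) 6 coils; (b) NO, τ_max = 107 MPa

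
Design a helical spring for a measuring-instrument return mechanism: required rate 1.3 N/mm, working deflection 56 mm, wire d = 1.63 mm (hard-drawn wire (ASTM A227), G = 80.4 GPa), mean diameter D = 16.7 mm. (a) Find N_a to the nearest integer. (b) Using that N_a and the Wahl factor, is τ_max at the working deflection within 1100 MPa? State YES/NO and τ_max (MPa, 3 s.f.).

(a) 12 coils; (b) YES, τ_max = 797 MPa

N_a = Gd⁴/(8D³k) = (80.4×10³)(1.63⁴)/(8·16.7³·1.3) = 11.72 → N_a = 12
Actual rate k = Gd⁴/(8D³·12) = 1.2694 N/mm
Working load F = kδ = 1.2694·56 = 71.084 N
C = 16.7/1.63 = 10.2454; K_W = (4C−1)/(4C−4)+0.615/C = 1.1411
τ_max = K_W·8FD/(πd³) = 1.1411·698.02 = 796.54 MPa
τ_max ≤ 1100 MPa → acceptable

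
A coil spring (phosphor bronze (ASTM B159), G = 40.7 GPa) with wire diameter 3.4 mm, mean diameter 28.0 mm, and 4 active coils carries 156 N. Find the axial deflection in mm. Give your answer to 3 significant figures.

k = Gd⁴/(8D³N_a) = (40.7×10³)(3.4⁴)/(8·28.0³·4) = 7.7426 N/mm
δ = F/k = 156 / 7.7426 = 20.148 mm

20.1 mm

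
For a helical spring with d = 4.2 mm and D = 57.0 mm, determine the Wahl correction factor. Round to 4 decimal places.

C = D/d = 57.0/4.2 = 13.5714
K_W = (4C−1)/(4C−4) + 0.615/C = 53.286/50.286 + 0.0453 = 1.1050

1.1050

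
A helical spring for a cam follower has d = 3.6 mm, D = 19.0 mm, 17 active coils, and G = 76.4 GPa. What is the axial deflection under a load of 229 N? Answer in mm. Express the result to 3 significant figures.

k = Gd⁴/(8D³N_a) = (76.4×10³)(3.6⁴)/(8·19.0³·17) = 13.756 N/mm
δ = F/k = 229 / 13.756 = 16.647 mm

16.6 mm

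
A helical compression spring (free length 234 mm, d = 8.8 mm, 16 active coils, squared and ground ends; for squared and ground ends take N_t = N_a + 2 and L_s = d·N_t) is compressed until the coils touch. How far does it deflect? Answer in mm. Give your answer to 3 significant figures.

75.6 mm

N_t = 18; L_s = 8.8·18 = 158.4 mm
δ_solid = L₀ − L_s = 234 − 158.4 = 75.6 mm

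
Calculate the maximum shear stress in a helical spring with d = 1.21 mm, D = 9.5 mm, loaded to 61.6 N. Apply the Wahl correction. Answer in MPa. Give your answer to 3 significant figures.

Spring index C = D/d = 9.5/1.21 = 7.8512
K_W = (4C−1)/(4C−4) + 0.615/C = 30.405/27.405 + 0.0783 = 1.1878
τ₀ = 8FD/(πd³) = 8·61.6·9.5/(π·1.21³) = 4681.6/5.5655 = 841.18 MPa
τ_max = K·τ₀ = 1.1878 × 841.18 = 999.15 MPa

999 MPa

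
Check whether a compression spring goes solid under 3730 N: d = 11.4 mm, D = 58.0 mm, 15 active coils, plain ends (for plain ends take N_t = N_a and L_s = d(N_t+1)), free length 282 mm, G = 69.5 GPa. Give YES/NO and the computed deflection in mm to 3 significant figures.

NO, δ = 74.4 mm

k = Gd⁴/(8D³N_a) = (69.5×10³)(11.4⁴)/(8·58.0³·15) = 50.135 N/mm
N_t = 15; L_s = 11.4·16 = 182.4 mm; δ_solid = L₀ − L_s = 282 − 182.4 = 99.6 mm
δ = F/k = 3730/50.135 = 74.399 mm
δ < δ_solid → spring does not go solid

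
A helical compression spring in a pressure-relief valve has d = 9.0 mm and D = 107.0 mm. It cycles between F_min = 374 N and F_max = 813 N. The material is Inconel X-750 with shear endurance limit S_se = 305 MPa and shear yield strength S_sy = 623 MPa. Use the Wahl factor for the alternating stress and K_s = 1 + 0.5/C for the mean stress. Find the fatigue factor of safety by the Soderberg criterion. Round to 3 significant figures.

C = D/d = 107.0/9.0 = 11.8889; K_W = (4C−1)/(4C−4)+0.615/C = 1.1206; K_s = 1+0.5/C = 1.0421
F_a = (F_max−F_min)/2 = 219.5 N; F_m = (F_max+F_min)/2 = 593.5 N
τ_a = K_W·8F_aD/(πd³) = 1.1206 × 82.041 = 91.936 MPa
τ_m = K_s·8F_mD/(πd³) = 1.0421 × 221.83 = 231.16 MPa
Soderberg: 1/n_f = τ_a/S_se + τ_m/S_sy = 91.936/305 + 231.16/623 = 0.30143 + 0.37104 = 0.67247
n_f = 1/0.67247 = 1.487

1.49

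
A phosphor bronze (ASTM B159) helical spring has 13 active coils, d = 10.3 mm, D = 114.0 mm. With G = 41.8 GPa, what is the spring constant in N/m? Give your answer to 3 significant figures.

3050 N/m

k = Gd⁴/(8D³N_a) = (41.8×10³ × 10.3⁴) / (8 × 114.0³ × 13)
  = 4.70463e+08 / 1.54081e+08 = 3.0534 N/mm = 3053.4 N/m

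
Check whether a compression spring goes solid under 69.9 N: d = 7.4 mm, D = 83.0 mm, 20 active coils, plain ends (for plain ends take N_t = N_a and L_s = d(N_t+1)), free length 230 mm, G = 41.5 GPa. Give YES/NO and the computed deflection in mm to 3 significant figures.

NO, δ = 51.4 mm

k = Gd⁴/(8D³N_a) = (41.5×10³)(7.4⁴)/(8·83.0³·20) = 1.3603 N/mm
N_t = 20; L_s = 7.4·21 = 155.4 mm; δ_solid = L₀ − L_s = 230 − 155.4 = 74.6 mm
δ = F/k = 69.9/1.3603 = 51.387 mm
δ < δ_solid → spring does not go solid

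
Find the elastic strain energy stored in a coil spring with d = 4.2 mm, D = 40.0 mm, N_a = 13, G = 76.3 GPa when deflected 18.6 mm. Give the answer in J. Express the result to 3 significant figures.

k = Gd⁴/(8D³N_a) = (76.3×10³)(4.2⁴)/(8·40.0³·13) = 3.567 N/mm
U = ½kδ² = 0.5 × 3.567 × 18.6² = 617.03 N·mm = 0.61703 J

0.617 J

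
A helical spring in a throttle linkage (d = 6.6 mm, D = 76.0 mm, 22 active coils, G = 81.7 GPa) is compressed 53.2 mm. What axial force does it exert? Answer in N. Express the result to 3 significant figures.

k = Gd⁴/(8D³N_a) = (81.7×10³)(6.6⁴)/(8·76.0³·22) = 2.0065 N/mm
F = k·δ = 2.0065 × 53.2 = 106.75 N

107 N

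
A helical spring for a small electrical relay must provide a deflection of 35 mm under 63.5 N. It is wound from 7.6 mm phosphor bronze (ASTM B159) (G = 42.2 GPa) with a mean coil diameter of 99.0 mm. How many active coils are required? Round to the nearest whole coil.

10

Required rate k = F/δ = 63.5/35 = 1.8143 N/mm
N_a = Gd⁴/(8D³k) = (42.2×10³ × 7.6⁴)/(8 × 99.0³ × 1.8143)
    = 1.40788e+08 / 1.40832e+07 = 9.997 → 10 coils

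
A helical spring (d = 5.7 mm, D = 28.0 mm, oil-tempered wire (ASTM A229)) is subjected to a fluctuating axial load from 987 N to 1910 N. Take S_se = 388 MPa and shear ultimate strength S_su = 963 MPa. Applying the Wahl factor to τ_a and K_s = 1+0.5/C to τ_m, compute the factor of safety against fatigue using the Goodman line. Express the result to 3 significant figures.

0.806

C = D/d = 28.0/5.7 = 4.9123; K_W = (4C−1)/(4C−4)+0.615/C = 1.3169; K_s = 1+0.5/C = 1.1018
F_a = (F_max−F_min)/2 = 461.5 N; F_m = (F_max+F_min)/2 = 1448.5 N
τ_a = K_W·8F_aD/(πd³) = 1.3169 × 177.68 = 233.99 MPa
τ_m = K_s·8F_mD/(πd³) = 1.1018 × 557.69 = 614.45 MPa
Goodman: 1/n_f = τ_a/S_se + τ_m/S_su = 233.99/388 + 614.45/963 = 0.60307 + 0.63806 = 1.2411
n_f = 1/1.2411 = 0.8057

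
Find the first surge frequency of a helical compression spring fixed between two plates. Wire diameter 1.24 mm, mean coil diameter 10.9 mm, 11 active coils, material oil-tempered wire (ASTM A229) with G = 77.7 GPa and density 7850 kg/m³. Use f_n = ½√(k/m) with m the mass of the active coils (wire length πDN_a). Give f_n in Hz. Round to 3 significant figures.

336 Hz

k = Gd⁴/(8D³N_a) = (77.7×10³)(1.24⁴)/(8·10.9³·11) = 1.6119 N/mm = 1611.9 N/m
Wire length L = πDN_a = π·10.9·11 = 376.68 mm
m = ρ·(πd²/4)·L = 7850 × 1.2076×10⁻⁶ m² × 0.37668 m = 0.0035709 kg
f_n = ½√(k/m) = 0.5·√(1611.9/0.0035709) = 0.5·√(4.5141e+05) = 335.94 Hz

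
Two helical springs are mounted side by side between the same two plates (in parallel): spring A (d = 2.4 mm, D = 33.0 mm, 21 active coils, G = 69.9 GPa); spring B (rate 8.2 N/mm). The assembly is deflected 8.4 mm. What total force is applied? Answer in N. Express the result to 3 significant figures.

k_A = Gd⁴/(8D³N_a) = (69.9×10³)(2.4⁴)/(8·33.0³·21) = 0.38412 N/mm
Parallel: k_eq = 0.38412 + 8.2 = 8.5841 N/mm
F = k_eq·δ = 8.5841·8.4 = 72.107 N

72.1 N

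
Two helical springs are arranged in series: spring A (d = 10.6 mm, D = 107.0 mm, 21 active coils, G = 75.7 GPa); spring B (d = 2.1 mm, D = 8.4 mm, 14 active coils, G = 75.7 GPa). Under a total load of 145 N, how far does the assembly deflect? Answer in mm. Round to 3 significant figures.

k_A = Gd⁴/(8D³N_a) = (75.7×10³)(10.6⁴)/(8·107.0³·21) = 4.6436 N/mm
k_B = Gd⁴/(8D³N_a) = (75.7×10³)(2.1⁴)/(8·8.4³·14) = 22.178 N/mm
Series: 1/k_eq = 1/4.6436 + 1/22.178 = 0.26044; k_eq = 3.8397 N/mm
δ = F/k_eq = 145/3.8397 = 37.764 mm

37.8 mm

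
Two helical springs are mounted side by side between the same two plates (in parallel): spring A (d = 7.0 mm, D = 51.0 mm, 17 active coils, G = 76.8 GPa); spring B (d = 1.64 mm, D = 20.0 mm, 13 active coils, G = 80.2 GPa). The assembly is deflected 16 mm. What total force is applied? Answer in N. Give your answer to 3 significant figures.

k_A = Gd⁴/(8D³N_a) = (76.8×10³)(7.0⁴)/(8·51.0³·17) = 10.221 N/mm
k_B = Gd⁴/(8D³N_a) = (80.2×10³)(1.64⁴)/(8·20.0³·13) = 0.69731 N/mm
Parallel: k_eq = 10.221 + 0.69731 = 10.919 N/mm
F = k_eq·δ = 10.919·16 = 174.7 N

175 N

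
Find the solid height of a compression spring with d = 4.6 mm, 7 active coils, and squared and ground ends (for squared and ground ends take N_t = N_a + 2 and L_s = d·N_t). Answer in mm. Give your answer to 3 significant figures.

41.4 mm

squared and ground ends: N_t = N_a + 2 = 7 + 2 = 9
L_s = d·N_t = 4.6 × 9 = 41.4 mm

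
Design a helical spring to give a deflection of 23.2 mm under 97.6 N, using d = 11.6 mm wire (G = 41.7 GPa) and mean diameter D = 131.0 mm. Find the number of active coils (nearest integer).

10

Required rate k = F/δ = 97.6/23.2 = 4.2069 N/mm
N_a = Gd⁴/(8D³k) = (41.7×10³ × 11.6⁴)/(8 × 131.0³ × 4.2069)
    = 7.55037e+08 / 7.56599e+07 = 9.979 → 10 coils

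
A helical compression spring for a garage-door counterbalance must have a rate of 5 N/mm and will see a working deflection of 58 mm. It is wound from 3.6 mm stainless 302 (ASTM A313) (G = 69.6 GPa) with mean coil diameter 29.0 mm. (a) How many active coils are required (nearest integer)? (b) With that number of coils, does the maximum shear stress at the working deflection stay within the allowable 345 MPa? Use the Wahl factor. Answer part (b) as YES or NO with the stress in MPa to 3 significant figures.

N_a = Gd⁴/(8D³k) = (69.6×10³)(3.6⁴)/(8·29.0³·5) = 11.98 → N_a = 12
Actual rate k = Gd⁴/(8D³·12) = 4.9929 N/mm
Working load F = kδ = 4.9929·58 = 289.59 N
C = 29.0/3.6 = 8.0556; K_W = (4C−1)/(4C−4)+0.615/C = 1.1826
τ_max = K_W·8FD/(πd³) = 1.1826·458.37 = 542.08 MPa
τ_max > 345 MPa → exceeds allowable

(a) 12 coils; (b) NO, τ_max = 542 MPa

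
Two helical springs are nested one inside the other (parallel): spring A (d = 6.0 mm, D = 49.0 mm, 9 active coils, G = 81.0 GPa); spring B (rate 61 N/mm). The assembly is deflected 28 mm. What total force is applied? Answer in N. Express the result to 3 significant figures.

k_A = Gd⁴/(8D³N_a) = (81.0×10³)(6.0⁴)/(8·49.0³·9) = 12.393 N/mm
Parallel: k_eq = 12.393 + 61 = 73.393 N/mm
F = k_eq·δ = 73.393·28 = 2055 N

2050 N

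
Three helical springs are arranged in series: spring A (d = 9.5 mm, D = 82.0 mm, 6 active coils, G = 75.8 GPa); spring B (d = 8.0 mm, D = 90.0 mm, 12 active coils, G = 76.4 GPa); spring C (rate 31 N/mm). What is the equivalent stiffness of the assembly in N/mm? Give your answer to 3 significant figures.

3.35 N/mm

k_A = Gd⁴/(8D³N_a) = (75.8×10³)(9.5⁴)/(8·82.0³·6) = 23.328 N/mm
k_B = Gd⁴/(8D³N_a) = (76.4×10³)(8.0⁴)/(8·90.0³·12) = 4.4715 N/mm
Series: 1/k_eq = 1/23.328 + 1/4.4715 + 1/31 = 0.29876; k_eq = 3.3471 N/mm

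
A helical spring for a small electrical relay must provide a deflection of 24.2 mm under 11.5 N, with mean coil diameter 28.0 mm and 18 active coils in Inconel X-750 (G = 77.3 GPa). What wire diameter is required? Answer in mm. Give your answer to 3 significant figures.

2.10 mm

Required rate k = F/δ = 11.5/24.2 = 0.47521 N/mm
d = (8D³N_a·k / G)^(1/4) = (8·28.0³·18·0.47521 / (77.3×10³))^0.25
  = (19.433)^0.25 = 2.0996 mm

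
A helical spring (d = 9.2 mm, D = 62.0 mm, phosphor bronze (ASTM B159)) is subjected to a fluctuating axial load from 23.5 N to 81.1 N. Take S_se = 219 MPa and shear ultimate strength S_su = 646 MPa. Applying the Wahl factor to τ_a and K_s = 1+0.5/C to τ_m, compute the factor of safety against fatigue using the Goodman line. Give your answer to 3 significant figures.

C = D/d = 62.0/9.2 = 6.7391; K_W = (4C−1)/(4C−4)+0.615/C = 1.2219; K_s = 1+0.5/C = 1.0742
F_a = (F_max−F_min)/2 = 28.8 N; F_m = (F_max+F_min)/2 = 52.3 N
τ_a = K_W·8F_aD/(πd³) = 1.2219 × 5.8393 = 7.1353 MPa
τ_m = K_s·8F_mD/(πd³) = 1.0742 × 10.604 = 11.391 MPa
Goodman: 1/n_f = τ_a/S_se + τ_m/S_su = 7.1353/219 + 11.391/646 = 0.03258 + 0.01763 = 0.050214
n_f = 1/0.050214 = 19.91

19.9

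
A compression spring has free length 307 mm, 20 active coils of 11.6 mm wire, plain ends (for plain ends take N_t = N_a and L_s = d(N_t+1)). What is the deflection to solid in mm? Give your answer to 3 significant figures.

63.4 mm

N_t = 20; L_s = 11.6·21 = 243.6 mm
δ_solid = L₀ − L_s = 307 − 243.6 = 63.4 mm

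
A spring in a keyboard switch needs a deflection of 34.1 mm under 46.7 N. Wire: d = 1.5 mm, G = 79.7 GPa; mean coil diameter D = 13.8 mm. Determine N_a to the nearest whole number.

Required rate k = F/δ = 46.7/34.1 = 1.3695 N/mm
N_a = Gd⁴/(8D³k) = (79.7×10³ × 1.5⁴)/(8 × 13.8³ × 1.3695)
    = 403481 / 28793.2 = 14.01 → 14 coils

14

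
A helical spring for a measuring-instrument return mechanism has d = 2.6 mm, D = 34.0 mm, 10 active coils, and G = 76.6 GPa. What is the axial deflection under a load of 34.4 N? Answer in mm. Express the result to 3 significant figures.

k = Gd⁴/(8D³N_a) = (76.6×10³)(2.6⁴)/(8·34.0³·10) = 1.1133 N/mm
δ = F/k = 34.4 / 1.1133 = 30.9 mm

30.9 mm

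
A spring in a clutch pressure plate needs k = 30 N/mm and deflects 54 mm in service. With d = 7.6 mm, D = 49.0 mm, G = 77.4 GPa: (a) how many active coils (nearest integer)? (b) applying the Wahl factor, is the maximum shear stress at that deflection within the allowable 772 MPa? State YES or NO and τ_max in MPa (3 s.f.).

(a) 9 coils; (b) YES, τ_max = 577 MPa

N_a = Gd⁴/(8D³k) = (77.4×10³)(7.6⁴)/(8·49.0³·30) = 9.145 → N_a = 9
Actual rate k = Gd⁴/(8D³·9) = 30.484 N/mm
Working load F = kδ = 30.484·54 = 1646.1 N
C = 49.0/7.6 = 6.4474; K_W = (4C−1)/(4C−4)+0.615/C = 1.2331
τ_max = K_W·8FD/(πd³) = 1.2331·467.91 = 576.97 MPa
τ_max ≤ 772 MPa → acceptable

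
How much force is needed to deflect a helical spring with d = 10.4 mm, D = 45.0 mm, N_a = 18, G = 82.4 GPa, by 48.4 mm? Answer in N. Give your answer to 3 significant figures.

k = Gd⁴/(8D³N_a) = (82.4×10³)(10.4⁴)/(8·45.0³·18) = 73.462 N/mm
F = k·δ = 73.462 × 48.4 = 3555.5 N

3560 N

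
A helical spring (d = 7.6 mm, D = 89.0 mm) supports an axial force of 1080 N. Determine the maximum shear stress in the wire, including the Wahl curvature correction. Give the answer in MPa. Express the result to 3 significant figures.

626 MPa

Spring index C = D/d = 89.0/7.6 = 11.7105
K_W = (4C−1)/(4C−4) + 0.615/C = 45.842/42.842 + 0.0525 = 1.1225
τ₀ = 8FD/(πd³) = 8·1080·89.0/(π·7.6³) = 768960/1379.1 = 557.59 MPa
τ_max = K·τ₀ = 1.1225 × 557.59 = 625.92 MPa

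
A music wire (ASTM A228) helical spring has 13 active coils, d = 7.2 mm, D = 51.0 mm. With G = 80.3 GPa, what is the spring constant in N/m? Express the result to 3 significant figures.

k = Gd⁴/(8D³N_a) = (80.3×10³ × 7.2⁴) / (8 × 51.0³ × 13)
  = 2.15797e+08 / 1.37957e+07 = 15.642 N/mm = 15642 N/m

15600 N/m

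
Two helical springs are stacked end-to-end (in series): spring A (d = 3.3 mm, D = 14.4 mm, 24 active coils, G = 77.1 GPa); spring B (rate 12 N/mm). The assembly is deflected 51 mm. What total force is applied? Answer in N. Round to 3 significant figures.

k_A = Gd⁴/(8D³N_a) = (77.1×10³)(3.3⁴)/(8·14.4³·24) = 15.949 N/mm
Series: 1/k_eq = 1/15.949 + 1/12 = 0.14603; k_eq = 6.8477 N/mm
F = k_eq·δ = 6.8477·51 = 349.23 N

349 N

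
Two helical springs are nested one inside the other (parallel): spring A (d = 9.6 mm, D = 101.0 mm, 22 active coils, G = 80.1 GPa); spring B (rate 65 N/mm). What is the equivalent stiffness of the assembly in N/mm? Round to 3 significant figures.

68.8 N/mm

k_A = Gd⁴/(8D³N_a) = (80.1×10³)(9.6⁴)/(8·101.0³·22) = 3.7518 N/mm
Parallel: k_eq = 3.7518 + 65 = 68.752 N/mm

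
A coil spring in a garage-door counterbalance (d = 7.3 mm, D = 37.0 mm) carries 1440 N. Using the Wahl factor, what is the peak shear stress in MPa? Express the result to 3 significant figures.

Spring index C = D/d = 37.0/7.3 = 5.0685
K_W = (4C−1)/(4C−4) + 0.615/C = 19.274/16.274 + 0.1213 = 1.3057
τ₀ = 8FD/(πd³) = 8·1440·37.0/(π·7.3³) = 426240/1222.1 = 348.77 MPa
τ_max = K·τ₀ = 1.3057 × 348.77 = 455.38 MPa

455 MPa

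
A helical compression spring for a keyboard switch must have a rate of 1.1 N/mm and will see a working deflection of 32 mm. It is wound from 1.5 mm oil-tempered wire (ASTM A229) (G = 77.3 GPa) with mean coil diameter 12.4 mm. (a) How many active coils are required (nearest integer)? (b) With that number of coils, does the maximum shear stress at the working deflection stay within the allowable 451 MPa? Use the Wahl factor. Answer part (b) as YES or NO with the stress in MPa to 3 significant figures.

N_a = Gd⁴/(8D³k) = (77.3×10³)(1.5⁴)/(8·12.4³·1.1) = 23.32 → N_a = 23
Actual rate k = Gd⁴/(8D³·23) = 1.1155 N/mm
Working load F = kδ = 1.1155·32 = 35.695 N
C = 12.4/1.5 = 8.2667; K_W = (4C−1)/(4C−4)+0.615/C = 1.1776
τ_max = K_W·8FD/(πd³) = 1.1776·333.96 = 393.28 MPa
τ_max ≤ 451 MPa → acceptable

(a) 23 coils; (b) YES, τ_max = 393 MPa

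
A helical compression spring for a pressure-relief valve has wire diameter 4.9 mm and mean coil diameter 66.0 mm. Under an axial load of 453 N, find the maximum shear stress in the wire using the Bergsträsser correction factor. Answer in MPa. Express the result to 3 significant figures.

711 MPa

Spring index C = D/d = 66.0/4.9 = 13.4694
K_B = (4C+2)/(4C−3) = 55.878/50.878 = 1.0983
τ₀ = 8FD/(πd³) = 8·453·66.0/(π·4.9³) = 239184/369.61 = 647.13 MPa
τ_max = K·τ₀ = 1.0983 × 647.13 = 710.73 MPa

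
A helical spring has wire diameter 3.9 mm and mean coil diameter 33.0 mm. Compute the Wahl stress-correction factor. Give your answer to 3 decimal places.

1.173

C = D/d = 33.0/3.9 = 8.4615
K_W = (4C−1)/(4C−4) + 0.615/C = 32.846/29.846 + 0.0727 = 1.1732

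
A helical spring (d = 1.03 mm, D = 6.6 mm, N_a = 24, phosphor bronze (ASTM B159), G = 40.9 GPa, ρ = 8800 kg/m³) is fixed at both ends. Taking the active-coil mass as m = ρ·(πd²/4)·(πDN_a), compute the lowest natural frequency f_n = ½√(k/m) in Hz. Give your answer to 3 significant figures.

239 Hz

k = Gd⁴/(8D³N_a) = (40.9×10³)(1.03⁴)/(8·6.6³·24) = 0.83395 N/mm = 833.95 N/m
Wire length L = πDN_a = π·6.6·24 = 497.63 mm
m = ρ·(πd²/4)·L = 8800 × 0.83323×10⁻⁶ m² × 0.49763 m = 0.0036488 kg
f_n = ½√(k/m) = 0.5·√(833.95/0.0036488) = 0.5·√(2.2855e+05) = 239.04 Hz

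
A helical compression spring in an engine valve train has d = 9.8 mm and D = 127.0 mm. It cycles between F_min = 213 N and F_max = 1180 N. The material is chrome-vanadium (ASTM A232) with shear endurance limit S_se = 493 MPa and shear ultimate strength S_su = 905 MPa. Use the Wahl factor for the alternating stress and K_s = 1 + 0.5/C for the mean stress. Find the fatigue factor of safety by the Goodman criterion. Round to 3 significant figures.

C = D/d = 127.0/9.8 = 12.9592; K_W = (4C−1)/(4C−4)+0.615/C = 1.1102; K_s = 1+0.5/C = 1.0386
F_a = (F_max−F_min)/2 = 483.5 N; F_m = (F_max+F_min)/2 = 696.5 N
τ_a = K_W·8F_aD/(πd³) = 1.1102 × 166.14 = 184.44 MPa
τ_m = K_s·8F_mD/(πd³) = 1.0386 × 239.32 = 248.56 MPa
Goodman: 1/n_f = τ_a/S_se + τ_m/S_su = 184.44/493 + 248.56/905 = 0.37411 + 0.27465 = 0.64876
n_f = 1/0.64876 = 1.541

1.54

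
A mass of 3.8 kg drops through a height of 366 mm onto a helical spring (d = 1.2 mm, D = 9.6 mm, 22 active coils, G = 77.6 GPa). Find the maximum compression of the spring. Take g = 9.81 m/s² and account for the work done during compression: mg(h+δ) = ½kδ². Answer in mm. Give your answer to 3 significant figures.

203 mm

k = Gd⁴/(8D³N_a) = (77.6×10³)(1.2⁴)/(8·9.6³·22) = 1.0334 N/mm
W = mg = 3.8 × 9.81 = 37.278 N
½kδ² − Wδ − Wh = 0 → δ = (W + √(W² + 2kWh))/k
δ = (37.278 + √(1389.6 + 28198.4))/1.0334 = (37.278 + 172.01)/1.0334 = 202.53 mm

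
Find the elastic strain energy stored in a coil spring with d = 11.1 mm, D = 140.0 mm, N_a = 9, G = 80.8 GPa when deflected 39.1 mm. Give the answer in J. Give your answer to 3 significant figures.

k = Gd⁴/(8D³N_a) = (80.8×10³)(11.1⁴)/(8·140.0³·9) = 6.2085 N/mm
U = ½kδ² = 0.5 × 6.2085 × 39.1² = 4745.8 N·mm = 4.7458 J

4.75 J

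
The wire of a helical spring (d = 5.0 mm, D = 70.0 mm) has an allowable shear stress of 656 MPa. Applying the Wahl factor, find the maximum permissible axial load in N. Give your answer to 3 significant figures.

418 N

C = D/d = 70.0/5.0 = 14.0000
K_W = (4C−1)/(4C−4) + 0.615/C = 55.000/52.000 + 0.0439 = 1.1016
τ_max = K·8FD/(πd³) → F_max = τ_allow·πd³/(8DK)
F_max = 656·π·5.0³/(8·70.0·1.1016) = 2.5761e+05/616.91 = 417.58 N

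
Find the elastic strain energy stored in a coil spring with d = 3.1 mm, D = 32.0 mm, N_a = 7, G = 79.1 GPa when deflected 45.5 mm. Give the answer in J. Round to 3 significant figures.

k = Gd⁴/(8D³N_a) = (79.1×10³)(3.1⁴)/(8·32.0³·7) = 3.9809 N/mm
U = ½kδ² = 0.5 × 3.9809 × 45.5² = 4120.8 N·mm = 4.1208 J

4.12 J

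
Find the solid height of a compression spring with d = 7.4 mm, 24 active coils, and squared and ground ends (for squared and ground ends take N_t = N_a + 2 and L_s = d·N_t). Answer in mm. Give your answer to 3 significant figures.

192 mm

squared and ground ends: N_t = N_a + 2 = 24 + 2 = 26
L_s = d·N_t = 7.4 × 26 = 192.4 mm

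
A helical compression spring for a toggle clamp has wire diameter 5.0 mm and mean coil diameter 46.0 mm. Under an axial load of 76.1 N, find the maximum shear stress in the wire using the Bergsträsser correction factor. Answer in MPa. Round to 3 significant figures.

81.9 MPa

Spring index C = D/d = 46.0/5.0 = 9.2000
K_B = (4C+2)/(4C−3) = 38.800/33.800 = 1.1479
τ₀ = 8FD/(πd³) = 8·76.1·46.0/(π·5.0³) = 28004.8/392.7 = 71.314 MPa
τ_max = K·τ₀ = 1.1479 × 71.314 = 81.863 MPa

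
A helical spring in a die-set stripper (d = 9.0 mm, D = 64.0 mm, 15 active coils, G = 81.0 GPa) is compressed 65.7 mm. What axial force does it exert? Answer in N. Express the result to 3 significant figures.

k = Gd⁴/(8D³N_a) = (81.0×10³)(9.0⁴)/(8·64.0³·15) = 16.894 N/mm
F = k·δ = 16.894 × 65.7 = 1109.9 N

1110 N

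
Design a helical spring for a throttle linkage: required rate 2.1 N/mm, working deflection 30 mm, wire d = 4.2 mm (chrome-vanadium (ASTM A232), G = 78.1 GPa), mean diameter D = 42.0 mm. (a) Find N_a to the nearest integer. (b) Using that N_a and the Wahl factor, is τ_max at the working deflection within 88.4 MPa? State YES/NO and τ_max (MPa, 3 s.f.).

N_a = Gd⁴/(8D³k) = (78.1×10³)(4.2⁴)/(8·42.0³·2.1) = 19.53 → N_a = 20
Actual rate k = Gd⁴/(8D³·20) = 2.0501 N/mm
Working load F = kδ = 2.0501·30 = 61.504 N
C = 42.0/4.2 = 10.0000; K_W = (4C−1)/(4C−4)+0.615/C = 1.1448
τ_max = K_W·8FD/(πd³) = 1.1448·88.786 = 101.64 MPa
τ_max > 88.4 MPa → exceeds allowable

(a) 20 coils; (b) NO, τ_max = 102 MPa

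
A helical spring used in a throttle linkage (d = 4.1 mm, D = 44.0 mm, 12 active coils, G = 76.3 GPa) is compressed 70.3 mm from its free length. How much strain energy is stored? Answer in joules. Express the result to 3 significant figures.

6.51 J

k = Gd⁴/(8D³N_a) = (76.3×10³)(4.1⁴)/(8·44.0³·12) = 2.6365 N/mm
U = ½kδ² = 0.5 × 2.6365 × 70.3² = 6515 N·mm = 6.515 J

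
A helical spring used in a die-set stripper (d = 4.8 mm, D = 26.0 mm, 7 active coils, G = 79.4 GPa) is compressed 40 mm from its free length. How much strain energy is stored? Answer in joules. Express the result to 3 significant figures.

k = Gd⁴/(8D³N_a) = (79.4×10³)(4.8⁴)/(8·26.0³·7) = 42.823 N/mm
U = ½kδ² = 0.5 × 42.823 × 40² = 34258 N·mm = 34.258 J

34.3 J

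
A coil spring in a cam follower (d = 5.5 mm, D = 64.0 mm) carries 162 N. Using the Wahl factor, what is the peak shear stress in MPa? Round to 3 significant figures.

Spring index C = D/d = 64.0/5.5 = 11.6364
K_W = (4C−1)/(4C−4) + 0.615/C = 45.545/42.545 + 0.0529 = 1.1234
τ₀ = 8FD/(πd³) = 8·162·64.0/(π·5.5³) = 82944/522.68 = 158.69 MPa
τ_max = K·τ₀ = 1.1234 × 158.69 = 178.27 MPa

178 MPa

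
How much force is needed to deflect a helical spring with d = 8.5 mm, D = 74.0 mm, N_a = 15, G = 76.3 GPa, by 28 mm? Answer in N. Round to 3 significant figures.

k = Gd⁴/(8D³N_a) = (76.3×10³)(8.5⁴)/(8·74.0³·15) = 8.1908 N/mm
F = k·δ = 8.1908 × 28 = 229.34 N

229 N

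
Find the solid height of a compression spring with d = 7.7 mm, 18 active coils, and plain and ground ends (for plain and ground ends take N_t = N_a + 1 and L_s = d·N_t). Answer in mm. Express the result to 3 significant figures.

plain and ground ends: N_t = N_a + 1 = 18 + 1 = 19
L_s = d·N_t = 7.7 × 19 = 146.3 mm

146 mm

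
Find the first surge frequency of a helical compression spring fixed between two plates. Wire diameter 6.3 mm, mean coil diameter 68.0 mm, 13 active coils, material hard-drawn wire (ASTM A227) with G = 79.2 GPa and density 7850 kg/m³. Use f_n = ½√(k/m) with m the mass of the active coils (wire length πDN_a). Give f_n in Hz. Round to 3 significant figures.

37.5 Hz

k = Gd⁴/(8D³N_a) = (79.2×10³)(6.3⁴)/(8·68.0³·13) = 3.8153 N/mm = 3815.3 N/m
Wire length L = πDN_a = π·68.0·13 = 2777.2 mm
m = ρ·(πd²/4)·L = 7850 × 31.172×10⁻⁶ m² × 2.7772 m = 0.67958 kg
f_n = ½√(k/m) = 0.5·√(3815.3/0.67958) = 0.5·√(5614.2) = 37.464 Hz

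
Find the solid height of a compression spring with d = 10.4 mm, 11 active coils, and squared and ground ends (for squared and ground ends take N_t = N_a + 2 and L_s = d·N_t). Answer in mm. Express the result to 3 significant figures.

squared and ground ends: N_t = N_a + 2 = 11 + 2 = 13
L_s = d·N_t = 10.4 × 13 = 135.2 mm

135 mm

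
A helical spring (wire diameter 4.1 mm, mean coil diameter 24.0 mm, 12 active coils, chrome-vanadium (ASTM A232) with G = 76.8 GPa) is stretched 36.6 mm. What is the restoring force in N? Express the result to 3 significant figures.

k = Gd⁴/(8D³N_a) = (76.8×10³)(4.1⁴)/(8·24.0³·12) = 16.353 N/mm
F = k·δ = 16.353 × 36.6 = 598.51 N

599 N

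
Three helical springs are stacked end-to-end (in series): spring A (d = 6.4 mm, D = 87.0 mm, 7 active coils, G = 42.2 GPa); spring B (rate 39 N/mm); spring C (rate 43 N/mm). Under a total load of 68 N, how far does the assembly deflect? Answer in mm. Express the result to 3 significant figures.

k_A = Gd⁴/(8D³N_a) = (42.2×10³)(6.4⁴)/(8·87.0³·7) = 1.9199 N/mm
Series: 1/k_eq = 1/1.9199 + 1/39 + 1/43 = 0.56975; k_eq = 1.7552 N/mm
δ = F/k_eq = 68/1.7552 = 38.743 mm

38.7 mm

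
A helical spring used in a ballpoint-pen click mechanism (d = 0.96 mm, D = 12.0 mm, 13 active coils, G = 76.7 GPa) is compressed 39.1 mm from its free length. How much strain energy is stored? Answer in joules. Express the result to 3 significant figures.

k = Gd⁴/(8D³N_a) = (76.7×10³)(0.96⁴)/(8·12.0³·13) = 0.3625 N/mm
U = ½kδ² = 0.5 × 0.3625 × 39.1² = 277.09 N·mm = 0.27709 J

0.277 J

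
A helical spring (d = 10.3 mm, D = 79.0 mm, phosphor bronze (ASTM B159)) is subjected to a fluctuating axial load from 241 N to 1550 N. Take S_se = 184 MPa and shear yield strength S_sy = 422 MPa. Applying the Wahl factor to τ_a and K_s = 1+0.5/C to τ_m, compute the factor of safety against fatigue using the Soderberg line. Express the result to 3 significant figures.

C = D/d = 79.0/10.3 = 7.6699; K_W = (4C−1)/(4C−4)+0.615/C = 1.1926; K_s = 1+0.5/C = 1.0652
F_a = (F_max−F_min)/2 = 654.5 N; F_m = (F_max+F_min)/2 = 895.5 N
τ_a = K_W·8F_aD/(πd³) = 1.1926 × 120.49 = 143.7 MPa
τ_m = K_s·8F_mD/(πd³) = 1.0652 × 164.86 = 175.61 MPa
Soderberg: 1/n_f = τ_a/S_se + τ_m/S_sy = 143.7/184 + 175.61/422 = 0.78100 + 0.41614 = 1.1971
n_f = 1/1.1971 = 0.8353

0.835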